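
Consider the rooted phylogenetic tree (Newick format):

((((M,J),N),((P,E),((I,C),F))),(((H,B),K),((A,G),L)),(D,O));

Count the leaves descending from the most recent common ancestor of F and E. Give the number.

The MRCA of F and E is the node subtending ((P,E),((I,C),F)).
That clade contains 5 terminal taxa: C, E, F, I, P.

5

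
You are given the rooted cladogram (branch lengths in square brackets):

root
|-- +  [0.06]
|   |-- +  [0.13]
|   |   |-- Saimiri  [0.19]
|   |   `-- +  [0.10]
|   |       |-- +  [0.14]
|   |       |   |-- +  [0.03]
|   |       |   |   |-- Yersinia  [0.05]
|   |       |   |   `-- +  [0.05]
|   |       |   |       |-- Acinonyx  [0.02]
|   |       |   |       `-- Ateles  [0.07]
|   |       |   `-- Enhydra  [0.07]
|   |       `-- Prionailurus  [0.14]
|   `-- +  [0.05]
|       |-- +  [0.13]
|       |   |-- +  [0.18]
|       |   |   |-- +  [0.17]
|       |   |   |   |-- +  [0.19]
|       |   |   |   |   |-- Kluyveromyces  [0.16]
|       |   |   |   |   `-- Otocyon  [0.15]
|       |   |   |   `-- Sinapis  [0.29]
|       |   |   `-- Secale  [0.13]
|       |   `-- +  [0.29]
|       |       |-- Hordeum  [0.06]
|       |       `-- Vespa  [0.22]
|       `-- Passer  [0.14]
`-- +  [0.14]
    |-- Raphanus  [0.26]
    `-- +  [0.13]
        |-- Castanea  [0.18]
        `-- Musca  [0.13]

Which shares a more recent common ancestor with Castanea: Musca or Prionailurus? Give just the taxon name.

The MRCA of Castanea and Musca subtends (Castanea,Musca) (2 taxa).
The MRCA of Castanea and Prionailurus is the root, subtending the entire tree (16 taxa).
The first is nested inside the second, so Castanea shares a more recent common ancestor with Musca.

Musca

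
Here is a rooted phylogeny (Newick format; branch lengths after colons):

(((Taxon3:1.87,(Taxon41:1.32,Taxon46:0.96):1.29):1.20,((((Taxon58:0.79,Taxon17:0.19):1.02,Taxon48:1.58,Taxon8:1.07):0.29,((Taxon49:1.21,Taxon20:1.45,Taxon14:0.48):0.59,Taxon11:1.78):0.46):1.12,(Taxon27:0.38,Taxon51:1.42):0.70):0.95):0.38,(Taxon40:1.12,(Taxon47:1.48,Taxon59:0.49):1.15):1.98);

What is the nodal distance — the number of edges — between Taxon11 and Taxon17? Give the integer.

The MRCA of Taxon11 and Taxon17 is the node subtending (((Taxon58,Taxon17),Taxon48,Taxon8),((Taxon49,Taxon20,Taxon14),Taxon11)).
From Taxon11 up to that node: 2 branches. From Taxon17 up to the same node: 3 branches. Total: 2 + 3 = 5.

5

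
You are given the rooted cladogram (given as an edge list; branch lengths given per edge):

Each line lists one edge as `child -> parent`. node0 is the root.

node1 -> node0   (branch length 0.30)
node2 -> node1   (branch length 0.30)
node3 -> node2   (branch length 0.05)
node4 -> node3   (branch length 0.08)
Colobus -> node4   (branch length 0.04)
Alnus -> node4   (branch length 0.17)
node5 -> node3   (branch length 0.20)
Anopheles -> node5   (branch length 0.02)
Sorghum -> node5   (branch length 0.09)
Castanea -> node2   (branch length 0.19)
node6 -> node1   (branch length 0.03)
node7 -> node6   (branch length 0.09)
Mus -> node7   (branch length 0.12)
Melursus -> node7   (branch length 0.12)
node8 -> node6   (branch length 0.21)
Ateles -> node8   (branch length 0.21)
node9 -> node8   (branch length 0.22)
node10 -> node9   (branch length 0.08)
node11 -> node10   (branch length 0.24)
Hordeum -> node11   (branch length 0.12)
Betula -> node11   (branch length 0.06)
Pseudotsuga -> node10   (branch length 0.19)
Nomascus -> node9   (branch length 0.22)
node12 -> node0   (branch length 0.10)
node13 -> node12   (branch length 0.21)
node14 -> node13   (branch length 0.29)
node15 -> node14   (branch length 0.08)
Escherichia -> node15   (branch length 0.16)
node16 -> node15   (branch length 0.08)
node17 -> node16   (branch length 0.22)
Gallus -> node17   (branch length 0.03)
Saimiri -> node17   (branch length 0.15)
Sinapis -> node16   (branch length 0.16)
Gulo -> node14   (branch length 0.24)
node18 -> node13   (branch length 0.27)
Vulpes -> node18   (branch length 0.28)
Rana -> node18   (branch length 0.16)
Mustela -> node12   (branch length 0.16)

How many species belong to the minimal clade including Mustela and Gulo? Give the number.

8

The MRCA of Mustela and Gulo is the node subtending ((((Escherichia,((Gallus,Saimiri),Sinapis)),Gulo),(Vulpes,Rana)),Mustela).
That clade contains 8 terminal taxa: Escherichia, Gallus, Gulo, Mustela, Rana, Saimiri, Sinapis, Vulpes.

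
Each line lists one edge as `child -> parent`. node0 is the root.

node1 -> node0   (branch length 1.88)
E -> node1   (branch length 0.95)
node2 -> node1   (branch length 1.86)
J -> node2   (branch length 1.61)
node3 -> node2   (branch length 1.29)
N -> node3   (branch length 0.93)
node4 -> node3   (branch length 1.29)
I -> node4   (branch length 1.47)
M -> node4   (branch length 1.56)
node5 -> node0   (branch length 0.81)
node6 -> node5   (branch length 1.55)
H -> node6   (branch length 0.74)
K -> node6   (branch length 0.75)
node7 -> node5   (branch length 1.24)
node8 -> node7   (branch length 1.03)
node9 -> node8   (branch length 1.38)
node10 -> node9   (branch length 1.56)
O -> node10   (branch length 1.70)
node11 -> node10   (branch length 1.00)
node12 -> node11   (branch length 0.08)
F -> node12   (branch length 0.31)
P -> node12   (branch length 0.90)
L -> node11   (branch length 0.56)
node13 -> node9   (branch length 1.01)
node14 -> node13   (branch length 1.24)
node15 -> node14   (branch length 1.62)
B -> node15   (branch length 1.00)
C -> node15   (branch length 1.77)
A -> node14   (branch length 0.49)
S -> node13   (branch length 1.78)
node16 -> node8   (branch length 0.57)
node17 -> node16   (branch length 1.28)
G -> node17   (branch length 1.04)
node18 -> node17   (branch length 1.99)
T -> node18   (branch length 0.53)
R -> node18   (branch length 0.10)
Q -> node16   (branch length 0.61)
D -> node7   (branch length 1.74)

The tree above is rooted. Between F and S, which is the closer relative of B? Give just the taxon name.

The MRCA of B and S subtends (((B,C),A),S) (4 taxa).
The MRCA of B and F subtends ((O,((F,P),L)),(((B,C),A),S)) (8 taxa).
The first is nested inside the second, so B shares a more recent common ancestor with S.

S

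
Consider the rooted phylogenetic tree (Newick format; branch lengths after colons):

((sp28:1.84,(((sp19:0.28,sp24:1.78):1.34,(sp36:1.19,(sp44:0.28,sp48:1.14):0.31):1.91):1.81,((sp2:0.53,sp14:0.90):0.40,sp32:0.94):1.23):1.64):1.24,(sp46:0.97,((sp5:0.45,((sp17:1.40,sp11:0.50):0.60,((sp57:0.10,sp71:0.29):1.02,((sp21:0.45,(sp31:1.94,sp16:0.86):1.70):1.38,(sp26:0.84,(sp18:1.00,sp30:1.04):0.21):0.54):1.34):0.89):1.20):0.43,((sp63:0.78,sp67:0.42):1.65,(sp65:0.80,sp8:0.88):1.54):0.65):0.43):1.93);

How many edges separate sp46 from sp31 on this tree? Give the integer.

9

The MRCA of sp46 and sp31 is the node subtending (sp46,((sp5,((sp17,sp11),((sp57,sp71),((sp21,(sp31,sp16)),(sp26,(sp18,sp30)))))),((sp63,sp67),(sp65,sp8)))).
From sp46 up to that node: 1 branch. From sp31 up to the same node: 8 branches. Total: 1 + 8 = 9.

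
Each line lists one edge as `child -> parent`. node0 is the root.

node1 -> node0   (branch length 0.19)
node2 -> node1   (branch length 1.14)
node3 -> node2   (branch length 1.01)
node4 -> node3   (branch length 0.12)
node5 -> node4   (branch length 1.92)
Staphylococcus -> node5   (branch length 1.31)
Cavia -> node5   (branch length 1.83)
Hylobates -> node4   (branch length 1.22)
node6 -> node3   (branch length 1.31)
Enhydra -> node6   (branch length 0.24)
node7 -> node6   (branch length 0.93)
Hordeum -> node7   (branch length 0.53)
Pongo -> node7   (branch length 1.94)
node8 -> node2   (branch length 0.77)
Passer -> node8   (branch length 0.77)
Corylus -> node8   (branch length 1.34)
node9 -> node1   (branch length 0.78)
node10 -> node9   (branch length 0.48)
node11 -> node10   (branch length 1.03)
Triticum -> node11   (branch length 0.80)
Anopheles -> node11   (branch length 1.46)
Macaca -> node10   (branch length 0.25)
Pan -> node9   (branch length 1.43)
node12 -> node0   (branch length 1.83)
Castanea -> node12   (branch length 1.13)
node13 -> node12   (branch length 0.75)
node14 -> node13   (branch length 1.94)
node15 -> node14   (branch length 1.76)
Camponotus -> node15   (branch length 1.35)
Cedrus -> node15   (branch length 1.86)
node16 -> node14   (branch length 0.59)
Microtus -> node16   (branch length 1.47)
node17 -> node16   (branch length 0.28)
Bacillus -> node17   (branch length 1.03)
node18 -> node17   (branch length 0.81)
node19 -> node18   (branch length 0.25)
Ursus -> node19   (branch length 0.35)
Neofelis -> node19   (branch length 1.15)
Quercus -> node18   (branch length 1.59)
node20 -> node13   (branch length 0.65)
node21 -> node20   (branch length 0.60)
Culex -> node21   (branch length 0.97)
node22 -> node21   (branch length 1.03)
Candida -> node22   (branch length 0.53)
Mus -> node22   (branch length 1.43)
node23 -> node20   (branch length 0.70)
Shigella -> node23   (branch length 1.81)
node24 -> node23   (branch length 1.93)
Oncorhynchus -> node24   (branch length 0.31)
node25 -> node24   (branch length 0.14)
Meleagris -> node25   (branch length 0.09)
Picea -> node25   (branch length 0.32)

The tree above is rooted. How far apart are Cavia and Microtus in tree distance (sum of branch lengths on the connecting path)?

12.79

The path runs Cavia → … → MRCA → … → Microtus; the MRCA is the root of the tree.
Branch lengths along that path: 1.83 + 1.92 + 0.12 + 1.01 + 1.14 + 0.19 + 1.83 + 0.75 + 1.94 + 0.59 + 1.47 = 12.79.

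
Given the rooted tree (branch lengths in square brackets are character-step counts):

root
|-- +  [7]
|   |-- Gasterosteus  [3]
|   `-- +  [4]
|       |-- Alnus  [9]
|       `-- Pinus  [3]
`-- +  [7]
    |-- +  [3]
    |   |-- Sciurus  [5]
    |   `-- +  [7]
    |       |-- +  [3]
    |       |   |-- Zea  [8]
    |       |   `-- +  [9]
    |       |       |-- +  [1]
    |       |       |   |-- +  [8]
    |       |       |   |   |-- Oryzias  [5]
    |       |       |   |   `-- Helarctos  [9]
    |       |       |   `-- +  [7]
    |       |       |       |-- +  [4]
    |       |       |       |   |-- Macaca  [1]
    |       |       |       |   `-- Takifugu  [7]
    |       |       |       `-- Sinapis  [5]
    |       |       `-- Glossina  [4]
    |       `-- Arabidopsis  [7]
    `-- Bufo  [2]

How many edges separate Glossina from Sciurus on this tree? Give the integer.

5

The MRCA of Glossina and Sciurus is the node subtending (Sciurus,((Zea,(((Oryzias,Helarctos),((Macaca,Takifugu),Sinapis)),Glossina)),Arabidopsis)).
From Glossina up to that node: 4 branches. From Sciurus up to the same node: 1 branch. Total: 4 + 1 = 5.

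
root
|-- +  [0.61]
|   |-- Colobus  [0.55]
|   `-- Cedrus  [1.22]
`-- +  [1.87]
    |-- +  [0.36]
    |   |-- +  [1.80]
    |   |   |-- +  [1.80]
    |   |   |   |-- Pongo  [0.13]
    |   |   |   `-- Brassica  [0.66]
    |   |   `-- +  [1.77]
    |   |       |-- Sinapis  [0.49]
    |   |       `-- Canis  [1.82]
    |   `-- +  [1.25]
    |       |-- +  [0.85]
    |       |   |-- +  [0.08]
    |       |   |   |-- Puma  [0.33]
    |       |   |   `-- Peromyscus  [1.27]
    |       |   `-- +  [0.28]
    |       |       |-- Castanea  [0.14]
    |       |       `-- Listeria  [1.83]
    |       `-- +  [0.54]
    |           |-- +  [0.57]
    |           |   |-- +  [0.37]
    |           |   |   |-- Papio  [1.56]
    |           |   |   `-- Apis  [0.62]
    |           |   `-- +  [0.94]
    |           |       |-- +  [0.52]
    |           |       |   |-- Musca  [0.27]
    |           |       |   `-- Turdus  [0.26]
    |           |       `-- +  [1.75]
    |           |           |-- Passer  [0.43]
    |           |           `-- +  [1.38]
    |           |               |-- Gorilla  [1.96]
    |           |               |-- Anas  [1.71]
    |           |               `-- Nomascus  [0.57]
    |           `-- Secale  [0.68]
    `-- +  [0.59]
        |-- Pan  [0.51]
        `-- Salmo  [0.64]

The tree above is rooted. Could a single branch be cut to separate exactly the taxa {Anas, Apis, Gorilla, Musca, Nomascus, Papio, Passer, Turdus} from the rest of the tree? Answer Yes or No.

The most recent common ancestor of these taxa subtends ((Papio,Apis),((Musca,Turdus),(Passer,(Gorilla,Anas,Nomascus)))).
That clade has exactly 8 tips — every listed taxon and nothing else — so the group is monophyletic.

Yes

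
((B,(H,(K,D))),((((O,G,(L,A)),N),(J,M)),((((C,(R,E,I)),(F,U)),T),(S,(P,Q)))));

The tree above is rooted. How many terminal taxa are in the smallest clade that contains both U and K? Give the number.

The MRCA of U and K is the root, so the clade is the entire tree.
That clade contains 21 terminal taxa: A, B, C, D, E, F, G, H, I, J, K, L, M, N, O, P, Q, R, S, T, U.

21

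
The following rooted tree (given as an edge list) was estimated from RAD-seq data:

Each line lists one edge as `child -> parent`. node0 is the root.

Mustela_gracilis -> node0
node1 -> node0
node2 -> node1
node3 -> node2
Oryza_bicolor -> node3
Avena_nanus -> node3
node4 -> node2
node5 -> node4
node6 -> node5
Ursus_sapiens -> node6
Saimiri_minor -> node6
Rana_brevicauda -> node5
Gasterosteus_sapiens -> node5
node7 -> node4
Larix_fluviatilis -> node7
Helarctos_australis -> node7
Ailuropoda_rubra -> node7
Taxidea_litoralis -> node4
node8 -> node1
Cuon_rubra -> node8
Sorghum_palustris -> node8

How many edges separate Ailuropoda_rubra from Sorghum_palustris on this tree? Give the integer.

6

The MRCA of Ailuropoda_rubra and Sorghum_palustris is the node subtending (((Oryza_bicolor,Avena_nanus),(((Ursus_sapiens,Saimiri_minor),Rana_brevicauda,Gasterosteus_sapiens),(Larix_fluviatilis,Helarctos_australis,Ailuropoda_rubra),Taxidea_litoralis)),(Cuon_rubra,Sorghum_palustris)).
From Ailuropoda_rubra up to that node: 4 branches. From Sorghum_palustris up to the same node: 2 branches. Total: 4 + 2 = 6.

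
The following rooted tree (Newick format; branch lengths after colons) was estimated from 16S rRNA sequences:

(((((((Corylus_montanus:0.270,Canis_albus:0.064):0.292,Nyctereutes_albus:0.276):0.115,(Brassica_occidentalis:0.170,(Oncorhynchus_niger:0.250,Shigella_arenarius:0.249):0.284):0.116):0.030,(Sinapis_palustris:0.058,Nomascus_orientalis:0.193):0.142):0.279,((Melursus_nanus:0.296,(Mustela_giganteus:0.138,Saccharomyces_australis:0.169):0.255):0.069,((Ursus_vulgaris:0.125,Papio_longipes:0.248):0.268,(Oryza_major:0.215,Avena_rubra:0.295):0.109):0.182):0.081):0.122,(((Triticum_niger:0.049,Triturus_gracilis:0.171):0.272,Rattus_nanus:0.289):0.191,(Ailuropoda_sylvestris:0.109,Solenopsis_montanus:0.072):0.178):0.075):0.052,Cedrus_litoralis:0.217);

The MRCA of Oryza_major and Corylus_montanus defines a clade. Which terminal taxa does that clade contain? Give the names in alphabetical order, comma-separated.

Avena_rubra, Brassica_occidentalis, Canis_albus, Corylus_montanus, Melursus_nanus, Mustela_giganteus, Nomascus_orientalis, Nyctereutes_albus, Oncorhynchus_niger, Oryza_major, Papio_longipes, Saccharomyces_australis, Shigella_arenarius, Sinapis_palustris, Ursus_vulgaris

Tracing Oryza_major: it sits inside (Oryza_major,Avena_rubra).
Tracing Corylus_montanus: it sits inside (Corylus_montanus,Canis_albus).
The smallest clade enclosing both is (((((Corylus_montanus,Canis_albus),Nyctereutes_albus),(Brassica_occidentalis,(Oncorhynchus_niger,Shigella_arenarius))),(Sinapis_palustris,Nomascus_orientalis)),((Melursus_nanus,(Mustela_giganteus,Saccharomyces_australis)),((Ursus_vulgaris,Papio_longipes),(Oryza_major,Avena_rubra)))); the answer is its 15 terminal taxa in alphabetical order.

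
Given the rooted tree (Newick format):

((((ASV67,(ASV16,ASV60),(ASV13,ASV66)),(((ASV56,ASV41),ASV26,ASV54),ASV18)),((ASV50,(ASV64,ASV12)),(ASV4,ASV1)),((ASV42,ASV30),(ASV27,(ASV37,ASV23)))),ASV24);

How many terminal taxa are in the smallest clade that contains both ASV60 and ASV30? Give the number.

20

The MRCA of ASV60 and ASV30 is the node subtending (((ASV67,(ASV16,ASV60),(ASV13,ASV66)),(((ASV56,ASV41),ASV26,ASV54),ASV18)),((ASV50,(ASV64,ASV12)),(ASV4,ASV1)),((ASV42,ASV30),(ASV27,(ASV37,ASV23)))).
That clade contains 20 terminal taxa: ASV1, ASV12, ASV13, ASV16, ASV18, ASV23, ASV26, ASV27, ASV30, ASV37, ASV4, ASV41, ASV42, ASV50, ASV54, ASV56, ASV60, ASV64, ASV66, ASV67.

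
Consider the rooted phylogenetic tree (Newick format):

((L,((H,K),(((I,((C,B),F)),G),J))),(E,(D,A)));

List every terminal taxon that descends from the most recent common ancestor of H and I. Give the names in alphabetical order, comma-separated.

B, C, F, G, H, I, J, K

Tracing H: it sits inside (H,K).
Tracing I: it sits inside (I,((C,B),F)).
The smallest clade enclosing both is ((H,K),(((I,((C,B),F)),G),J)); the answer is its 8 terminal taxa in alphabetical order.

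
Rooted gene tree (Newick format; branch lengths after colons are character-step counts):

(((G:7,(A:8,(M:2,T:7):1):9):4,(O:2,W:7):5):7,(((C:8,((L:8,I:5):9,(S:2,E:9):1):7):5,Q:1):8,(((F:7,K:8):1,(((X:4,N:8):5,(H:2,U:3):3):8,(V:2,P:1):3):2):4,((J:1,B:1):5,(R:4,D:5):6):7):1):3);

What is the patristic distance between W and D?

41

The path runs W → … → MRCA → … → D; the MRCA is the root of the tree.
Branch lengths along that path: 7 + 5 + 7 + 3 + 1 + 7 + 6 + 5 = 41.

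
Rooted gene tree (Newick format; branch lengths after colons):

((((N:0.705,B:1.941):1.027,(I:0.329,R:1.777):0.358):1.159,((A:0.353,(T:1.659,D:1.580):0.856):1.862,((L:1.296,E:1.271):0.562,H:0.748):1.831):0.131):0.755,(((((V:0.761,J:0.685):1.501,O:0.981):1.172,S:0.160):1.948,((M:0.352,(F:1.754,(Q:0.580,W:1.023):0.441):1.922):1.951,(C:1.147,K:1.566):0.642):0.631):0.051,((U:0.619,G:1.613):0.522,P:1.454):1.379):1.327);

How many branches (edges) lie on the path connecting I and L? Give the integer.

The MRCA of I and L is the node subtending (((N,B),(I,R)),((A,(T,D)),((L,E),H))).
From I up to that node: 3 branches. From L up to the same node: 4 branches. Total: 3 + 4 = 7.

7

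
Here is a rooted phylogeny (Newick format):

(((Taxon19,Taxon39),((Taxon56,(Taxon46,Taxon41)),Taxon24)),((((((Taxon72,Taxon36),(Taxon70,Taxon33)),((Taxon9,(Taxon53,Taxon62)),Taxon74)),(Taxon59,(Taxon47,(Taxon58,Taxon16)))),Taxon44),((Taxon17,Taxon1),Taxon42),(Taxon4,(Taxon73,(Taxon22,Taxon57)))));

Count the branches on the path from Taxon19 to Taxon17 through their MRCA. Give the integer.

The MRCA of Taxon19 and Taxon17 is the root of the tree.
From Taxon19 up to that node: 3 branches. From Taxon17 up to the same node: 4 branches. Total: 3 + 4 = 7.

7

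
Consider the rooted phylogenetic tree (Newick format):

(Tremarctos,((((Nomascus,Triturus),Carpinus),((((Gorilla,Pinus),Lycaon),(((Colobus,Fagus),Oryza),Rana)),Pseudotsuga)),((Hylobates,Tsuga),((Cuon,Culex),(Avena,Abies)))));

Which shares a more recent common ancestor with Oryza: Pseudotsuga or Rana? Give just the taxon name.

Rana

The MRCA of Oryza and Rana subtends (((Colobus,Fagus),Oryza),Rana) (4 taxa).
The MRCA of Oryza and Pseudotsuga subtends ((((Gorilla,Pinus),Lycaon),(((Colobus,Fagus),Oryza),Rana)),Pseudotsuga) (8 taxa).
The first is nested inside the second, so Oryza shares a more recent common ancestor with Rana.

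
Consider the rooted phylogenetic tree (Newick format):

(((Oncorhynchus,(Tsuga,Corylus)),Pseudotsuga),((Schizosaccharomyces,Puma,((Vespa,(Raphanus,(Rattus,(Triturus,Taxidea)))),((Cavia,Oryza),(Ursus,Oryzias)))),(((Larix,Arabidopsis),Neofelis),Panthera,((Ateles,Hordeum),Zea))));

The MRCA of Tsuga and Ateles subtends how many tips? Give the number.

22

The MRCA of Tsuga and Ateles is the root, so the clade is the entire tree.
That clade contains 22 terminal taxa: Arabidopsis, Ateles, Cavia, Corylus, Hordeum, Larix, Neofelis, Oncorhynchus, Oryza, Oryzias, Panthera, Pseudotsuga, Puma, Raphanus, Rattus, Schizosaccharomyces, Taxidea, Triturus, Tsuga, Ursus, Vespa, Zea.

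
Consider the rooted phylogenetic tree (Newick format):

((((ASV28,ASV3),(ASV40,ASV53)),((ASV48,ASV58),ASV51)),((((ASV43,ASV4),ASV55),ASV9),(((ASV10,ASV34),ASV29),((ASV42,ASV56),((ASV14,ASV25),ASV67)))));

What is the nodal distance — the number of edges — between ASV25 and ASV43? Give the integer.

9

The MRCA of ASV25 and ASV43 is the node subtending ((((ASV43,ASV4),ASV55),ASV9),(((ASV10,ASV34),ASV29),((ASV42,ASV56),((ASV14,ASV25),ASV67)))).
From ASV25 up to that node: 5 branches. From ASV43 up to the same node: 4 branches. Total: 5 + 4 = 9.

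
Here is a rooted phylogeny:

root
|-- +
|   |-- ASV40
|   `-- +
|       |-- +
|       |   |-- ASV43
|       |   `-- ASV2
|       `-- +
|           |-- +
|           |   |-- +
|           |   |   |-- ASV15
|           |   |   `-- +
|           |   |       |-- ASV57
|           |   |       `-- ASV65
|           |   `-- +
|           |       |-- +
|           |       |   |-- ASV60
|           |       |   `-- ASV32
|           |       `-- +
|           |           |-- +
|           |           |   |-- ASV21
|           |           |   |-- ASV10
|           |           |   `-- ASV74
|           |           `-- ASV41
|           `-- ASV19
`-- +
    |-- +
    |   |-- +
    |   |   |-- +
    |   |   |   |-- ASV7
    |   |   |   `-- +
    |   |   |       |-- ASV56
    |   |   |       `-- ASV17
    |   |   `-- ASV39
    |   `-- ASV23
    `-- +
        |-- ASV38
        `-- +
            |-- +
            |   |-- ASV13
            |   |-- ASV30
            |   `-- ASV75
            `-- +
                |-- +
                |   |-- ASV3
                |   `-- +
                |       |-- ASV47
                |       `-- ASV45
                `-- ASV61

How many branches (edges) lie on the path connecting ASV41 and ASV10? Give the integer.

The MRCA of ASV41 and ASV10 is the node subtending ((ASV21,ASV10,ASV74),ASV41).
From ASV41 up to that node: 1 branch. From ASV10 up to the same node: 2 branches. Total: 1 + 2 = 3.

3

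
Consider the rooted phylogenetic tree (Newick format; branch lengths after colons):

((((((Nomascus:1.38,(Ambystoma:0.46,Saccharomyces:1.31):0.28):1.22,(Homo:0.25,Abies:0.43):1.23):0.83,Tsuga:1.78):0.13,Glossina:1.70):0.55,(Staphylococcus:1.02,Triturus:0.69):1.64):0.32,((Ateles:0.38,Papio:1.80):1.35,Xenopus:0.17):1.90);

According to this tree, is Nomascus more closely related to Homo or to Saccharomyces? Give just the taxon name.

Saccharomyces

The MRCA of Nomascus and Saccharomyces subtends (Nomascus,(Ambystoma,Saccharomyces)) (3 taxa).
The MRCA of Nomascus and Homo subtends ((Nomascus,(Ambystoma,Saccharomyces)),(Homo,Abies)) (5 taxa).
The first is nested inside the second, so Nomascus shares a more recent common ancestor with Saccharomyces.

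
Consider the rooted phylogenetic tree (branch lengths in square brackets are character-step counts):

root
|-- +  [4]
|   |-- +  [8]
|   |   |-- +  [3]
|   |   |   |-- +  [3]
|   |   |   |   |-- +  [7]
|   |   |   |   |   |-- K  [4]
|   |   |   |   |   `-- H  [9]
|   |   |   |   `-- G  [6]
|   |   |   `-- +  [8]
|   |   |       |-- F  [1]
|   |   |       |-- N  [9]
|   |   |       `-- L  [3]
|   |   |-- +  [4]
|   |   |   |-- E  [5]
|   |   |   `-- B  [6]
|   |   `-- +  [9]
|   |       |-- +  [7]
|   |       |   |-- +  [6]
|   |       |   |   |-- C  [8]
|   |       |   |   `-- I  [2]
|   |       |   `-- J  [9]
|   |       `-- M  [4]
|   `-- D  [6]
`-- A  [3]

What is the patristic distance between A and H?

The path runs A → … → MRCA → … → H; the MRCA is the root of the tree.
Branch lengths along that path: 3 + 4 + 8 + 3 + 3 + 7 + 9 = 37.

37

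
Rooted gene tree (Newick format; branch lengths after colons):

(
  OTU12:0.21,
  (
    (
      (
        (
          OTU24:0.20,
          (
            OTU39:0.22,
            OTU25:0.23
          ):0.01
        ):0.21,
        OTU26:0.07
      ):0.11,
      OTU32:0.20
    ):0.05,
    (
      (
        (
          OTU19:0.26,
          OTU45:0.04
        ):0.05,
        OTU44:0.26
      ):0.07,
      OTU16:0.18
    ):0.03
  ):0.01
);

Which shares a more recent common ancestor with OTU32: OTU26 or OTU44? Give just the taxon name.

The MRCA of OTU32 and OTU26 subtends (((OTU24,(OTU39,OTU25)),OTU26),OTU32) (5 taxa).
The MRCA of OTU32 and OTU44 subtends ((((OTU24,(OTU39,OTU25)),OTU26),OTU32),(((OTU19,OTU45),OTU44),OTU16)) (9 taxa).
The first is nested inside the second, so OTU32 shares a more recent common ancestor with OTU26.

OTU26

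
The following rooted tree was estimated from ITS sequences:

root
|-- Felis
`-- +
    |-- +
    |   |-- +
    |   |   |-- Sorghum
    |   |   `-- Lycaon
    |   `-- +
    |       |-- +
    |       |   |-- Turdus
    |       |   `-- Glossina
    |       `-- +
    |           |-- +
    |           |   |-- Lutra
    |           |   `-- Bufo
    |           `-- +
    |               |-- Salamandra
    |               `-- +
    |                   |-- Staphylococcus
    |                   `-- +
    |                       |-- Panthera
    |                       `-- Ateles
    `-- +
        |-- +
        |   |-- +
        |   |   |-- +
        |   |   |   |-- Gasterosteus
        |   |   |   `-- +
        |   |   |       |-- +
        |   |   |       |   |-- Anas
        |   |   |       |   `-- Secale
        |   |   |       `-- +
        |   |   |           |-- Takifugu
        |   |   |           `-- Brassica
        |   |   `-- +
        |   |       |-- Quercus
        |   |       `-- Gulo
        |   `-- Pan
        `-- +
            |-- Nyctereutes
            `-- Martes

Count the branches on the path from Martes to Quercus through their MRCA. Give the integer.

6

The MRCA of Martes and Quercus is the node subtending ((((Gasterosteus,((Anas,Secale),(Takifugu,Brassica))),(Quercus,Gulo)),Pan),(Nyctereutes,Martes)).
From Martes up to that node: 2 branches. From Quercus up to the same node: 4 branches. Total: 2 + 4 = 6.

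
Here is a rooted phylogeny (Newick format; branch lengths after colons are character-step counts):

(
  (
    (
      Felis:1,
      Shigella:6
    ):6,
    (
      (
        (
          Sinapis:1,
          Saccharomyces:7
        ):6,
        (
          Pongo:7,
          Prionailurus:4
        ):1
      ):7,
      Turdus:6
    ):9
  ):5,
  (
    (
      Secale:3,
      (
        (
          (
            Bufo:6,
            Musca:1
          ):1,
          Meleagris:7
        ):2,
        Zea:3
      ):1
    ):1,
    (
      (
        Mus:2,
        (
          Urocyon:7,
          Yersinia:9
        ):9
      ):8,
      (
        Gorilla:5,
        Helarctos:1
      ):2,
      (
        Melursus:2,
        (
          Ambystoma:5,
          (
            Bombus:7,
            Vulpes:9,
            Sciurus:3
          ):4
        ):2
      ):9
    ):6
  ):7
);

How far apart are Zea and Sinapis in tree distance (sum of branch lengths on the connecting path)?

The path runs Zea → … → MRCA → … → Sinapis; the MRCA is the root of the tree.
Branch lengths along that path: 3 + 1 + 1 + 7 + 5 + 9 + 7 + 6 + 1 = 40.

40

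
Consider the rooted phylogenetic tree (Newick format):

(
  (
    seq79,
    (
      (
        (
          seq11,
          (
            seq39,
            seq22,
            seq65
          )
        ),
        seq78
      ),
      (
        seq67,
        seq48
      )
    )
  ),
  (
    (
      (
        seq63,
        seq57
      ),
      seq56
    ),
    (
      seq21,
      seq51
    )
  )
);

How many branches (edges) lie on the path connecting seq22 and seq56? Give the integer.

9

The MRCA of seq22 and seq56 is the root of the tree.
From seq22 up to that node: 6 branches. From seq56 up to the same node: 3 branches. Total: 6 + 3 = 9.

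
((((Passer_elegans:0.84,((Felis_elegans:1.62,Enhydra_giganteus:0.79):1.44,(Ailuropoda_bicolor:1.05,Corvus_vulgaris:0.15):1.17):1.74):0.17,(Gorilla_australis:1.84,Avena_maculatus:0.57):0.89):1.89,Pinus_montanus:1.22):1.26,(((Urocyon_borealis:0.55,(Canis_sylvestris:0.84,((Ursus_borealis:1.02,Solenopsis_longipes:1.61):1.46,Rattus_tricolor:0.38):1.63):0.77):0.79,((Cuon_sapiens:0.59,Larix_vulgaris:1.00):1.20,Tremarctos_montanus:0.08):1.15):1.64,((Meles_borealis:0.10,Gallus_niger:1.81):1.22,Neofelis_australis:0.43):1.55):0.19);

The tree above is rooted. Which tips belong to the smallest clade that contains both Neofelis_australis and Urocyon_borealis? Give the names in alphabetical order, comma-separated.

Canis_sylvestris, Cuon_sapiens, Gallus_niger, Larix_vulgaris, Meles_borealis, Neofelis_australis, Rattus_tricolor, Solenopsis_longipes, Tremarctos_montanus, Urocyon_borealis, Ursus_borealis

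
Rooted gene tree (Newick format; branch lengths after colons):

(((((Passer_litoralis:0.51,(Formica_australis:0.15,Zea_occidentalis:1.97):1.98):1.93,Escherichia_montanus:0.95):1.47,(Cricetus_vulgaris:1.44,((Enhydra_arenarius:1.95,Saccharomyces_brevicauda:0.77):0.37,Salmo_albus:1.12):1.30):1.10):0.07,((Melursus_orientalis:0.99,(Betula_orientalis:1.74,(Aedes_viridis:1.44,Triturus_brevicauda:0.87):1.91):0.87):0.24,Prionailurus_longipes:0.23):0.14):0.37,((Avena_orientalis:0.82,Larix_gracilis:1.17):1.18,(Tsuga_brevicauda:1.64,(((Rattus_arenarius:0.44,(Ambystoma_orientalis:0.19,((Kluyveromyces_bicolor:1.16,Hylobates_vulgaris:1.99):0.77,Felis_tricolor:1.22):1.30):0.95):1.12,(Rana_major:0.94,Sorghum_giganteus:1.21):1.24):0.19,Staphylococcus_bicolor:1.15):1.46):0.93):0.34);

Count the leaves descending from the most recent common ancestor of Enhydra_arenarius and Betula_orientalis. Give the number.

The MRCA of Enhydra_arenarius and Betula_orientalis is the node subtending ((((Passer_litoralis,(Formica_australis,Zea_occidentalis)),Escherichia_montanus),(Cricetus_vulgaris,((Enhydra_arenarius,Saccharomyces_brevicauda),Salmo_albus))),((Melursus_orientalis,(Betula_orientalis,(Aedes_viridis,Triturus_brevicauda))),Prionailurus_longipes)).
That clade contains 13 terminal taxa: Aedes_viridis, Betula_orientalis, Cricetus_vulgaris, Enhydra_arenarius, Escherichia_montanus, Formica_australis, Melursus_orientalis, Passer_litoralis, Prionailurus_longipes, Saccharomyces_brevicauda, Salmo_albus, Triturus_brevicauda, Zea_occidentalis.

13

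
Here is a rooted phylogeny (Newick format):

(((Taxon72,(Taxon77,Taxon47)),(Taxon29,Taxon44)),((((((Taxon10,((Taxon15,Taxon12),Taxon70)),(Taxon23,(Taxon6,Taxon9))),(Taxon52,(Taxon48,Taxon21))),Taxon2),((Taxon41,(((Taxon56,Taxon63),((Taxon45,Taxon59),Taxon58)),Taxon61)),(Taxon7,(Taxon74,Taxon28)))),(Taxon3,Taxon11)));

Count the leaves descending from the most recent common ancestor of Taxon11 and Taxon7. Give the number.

23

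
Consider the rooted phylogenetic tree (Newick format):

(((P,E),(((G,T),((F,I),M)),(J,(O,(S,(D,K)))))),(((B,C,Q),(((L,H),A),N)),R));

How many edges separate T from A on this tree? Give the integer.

10

The MRCA of T and A is the root of the tree.
From T up to that node: 5 branches. From A up to the same node: 5 branches. Total: 5 + 5 = 10.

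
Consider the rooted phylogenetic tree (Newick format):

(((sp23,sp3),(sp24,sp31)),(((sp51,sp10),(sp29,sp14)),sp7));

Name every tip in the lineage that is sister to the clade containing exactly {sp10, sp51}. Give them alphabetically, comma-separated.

sp14, sp29

The clade containing exactly {sp10, sp51} attaches to the tree at the node subtending ((sp51,sp10),(sp29,sp14)).
The other lineage descending from that same node — the sister group — is (sp29,sp14); its 2 tips in alphabetical order are the answer.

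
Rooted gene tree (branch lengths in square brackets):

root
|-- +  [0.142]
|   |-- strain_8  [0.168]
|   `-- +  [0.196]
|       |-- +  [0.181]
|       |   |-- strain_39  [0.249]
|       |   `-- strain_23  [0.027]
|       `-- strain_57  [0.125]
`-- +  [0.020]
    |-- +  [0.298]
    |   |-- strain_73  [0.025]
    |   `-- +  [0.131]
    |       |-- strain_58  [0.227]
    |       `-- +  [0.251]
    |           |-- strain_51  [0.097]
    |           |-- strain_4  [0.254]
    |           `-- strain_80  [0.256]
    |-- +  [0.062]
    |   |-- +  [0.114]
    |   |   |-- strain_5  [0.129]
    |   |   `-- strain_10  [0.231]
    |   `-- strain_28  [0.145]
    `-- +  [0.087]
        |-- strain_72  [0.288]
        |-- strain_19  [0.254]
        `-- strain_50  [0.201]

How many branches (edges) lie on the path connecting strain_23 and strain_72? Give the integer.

The MRCA of strain_23 and strain_72 is the root of the tree.
From strain_23 up to that node: 4 branches. From strain_72 up to the same node: 3 branches. Total: 4 + 3 = 7.

7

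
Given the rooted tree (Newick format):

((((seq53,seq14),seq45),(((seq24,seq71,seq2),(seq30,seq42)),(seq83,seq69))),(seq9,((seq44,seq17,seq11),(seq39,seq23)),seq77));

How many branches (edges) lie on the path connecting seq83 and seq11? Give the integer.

8

The MRCA of seq83 and seq11 is the root of the tree.
From seq83 up to that node: 4 branches. From seq11 up to the same node: 4 branches. Total: 4 + 4 = 8.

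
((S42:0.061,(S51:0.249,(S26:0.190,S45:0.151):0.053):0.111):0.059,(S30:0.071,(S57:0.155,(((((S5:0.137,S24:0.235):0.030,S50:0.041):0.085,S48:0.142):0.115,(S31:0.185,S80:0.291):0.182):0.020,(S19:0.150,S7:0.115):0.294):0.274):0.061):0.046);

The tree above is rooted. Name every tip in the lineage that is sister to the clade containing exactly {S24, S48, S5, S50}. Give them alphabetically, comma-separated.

S31, S80

The clade containing exactly {S24, S48, S5, S50} attaches to the tree at the node subtending ((((S5,S24),S50),S48),(S31,S80)).
The other lineage descending from that same node — the sister group — is (S31,S80); its 2 tips in alphabetical order are the answer.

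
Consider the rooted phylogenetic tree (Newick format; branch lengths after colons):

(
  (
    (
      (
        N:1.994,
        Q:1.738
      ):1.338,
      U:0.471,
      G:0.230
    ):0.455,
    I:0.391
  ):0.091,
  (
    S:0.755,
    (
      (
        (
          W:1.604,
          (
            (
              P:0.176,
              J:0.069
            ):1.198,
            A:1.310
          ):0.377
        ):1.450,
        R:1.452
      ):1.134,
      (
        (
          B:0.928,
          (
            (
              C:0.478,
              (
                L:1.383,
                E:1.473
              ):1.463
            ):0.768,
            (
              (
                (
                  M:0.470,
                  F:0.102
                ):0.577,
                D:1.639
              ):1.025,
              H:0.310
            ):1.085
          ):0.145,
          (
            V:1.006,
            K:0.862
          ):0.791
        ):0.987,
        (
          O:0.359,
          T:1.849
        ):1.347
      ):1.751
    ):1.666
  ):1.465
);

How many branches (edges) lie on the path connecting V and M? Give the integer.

The MRCA of V and M is the node subtending (B,((C,(L,E)),(((M,F),D),H)),(V,K)).
From V up to that node: 2 branches. From M up to the same node: 5 branches. Total: 2 + 5 = 7.

7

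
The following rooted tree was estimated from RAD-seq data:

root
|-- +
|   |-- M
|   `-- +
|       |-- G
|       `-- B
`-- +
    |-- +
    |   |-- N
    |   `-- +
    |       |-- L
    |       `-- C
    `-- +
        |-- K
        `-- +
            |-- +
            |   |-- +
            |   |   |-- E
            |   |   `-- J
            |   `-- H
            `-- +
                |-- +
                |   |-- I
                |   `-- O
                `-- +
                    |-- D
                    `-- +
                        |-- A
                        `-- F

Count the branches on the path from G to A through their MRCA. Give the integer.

The MRCA of G and A is the root of the tree.
From G up to that node: 3 branches. From A up to the same node: 7 branches. Total: 3 + 7 = 10.

10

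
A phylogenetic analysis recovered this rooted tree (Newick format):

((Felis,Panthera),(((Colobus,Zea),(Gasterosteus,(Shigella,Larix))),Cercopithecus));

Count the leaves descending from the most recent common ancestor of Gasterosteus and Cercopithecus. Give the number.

6

The MRCA of Gasterosteus and Cercopithecus is the node subtending (((Colobus,Zea),(Gasterosteus,(Shigella,Larix))),Cercopithecus).
That clade contains 6 terminal taxa: Cercopithecus, Colobus, Gasterosteus, Larix, Shigella, Zea.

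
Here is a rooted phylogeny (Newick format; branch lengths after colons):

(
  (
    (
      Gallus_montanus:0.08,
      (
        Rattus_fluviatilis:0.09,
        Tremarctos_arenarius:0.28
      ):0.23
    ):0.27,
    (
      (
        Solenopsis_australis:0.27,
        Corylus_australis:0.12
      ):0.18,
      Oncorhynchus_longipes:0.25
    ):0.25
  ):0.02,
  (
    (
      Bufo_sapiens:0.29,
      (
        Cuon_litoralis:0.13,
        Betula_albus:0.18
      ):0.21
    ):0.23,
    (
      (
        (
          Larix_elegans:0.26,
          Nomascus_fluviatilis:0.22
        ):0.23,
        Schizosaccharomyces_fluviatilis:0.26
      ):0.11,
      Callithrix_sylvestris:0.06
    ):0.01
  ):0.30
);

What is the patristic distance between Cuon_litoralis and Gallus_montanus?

The path runs Cuon_litoralis → … → MRCA → … → Gallus_montanus; the MRCA is the root of the tree.
Branch lengths along that path: 0.13 + 0.21 + 0.23 + 0.30 + 0.02 + 0.27 + 0.08 = 1.24.

1.24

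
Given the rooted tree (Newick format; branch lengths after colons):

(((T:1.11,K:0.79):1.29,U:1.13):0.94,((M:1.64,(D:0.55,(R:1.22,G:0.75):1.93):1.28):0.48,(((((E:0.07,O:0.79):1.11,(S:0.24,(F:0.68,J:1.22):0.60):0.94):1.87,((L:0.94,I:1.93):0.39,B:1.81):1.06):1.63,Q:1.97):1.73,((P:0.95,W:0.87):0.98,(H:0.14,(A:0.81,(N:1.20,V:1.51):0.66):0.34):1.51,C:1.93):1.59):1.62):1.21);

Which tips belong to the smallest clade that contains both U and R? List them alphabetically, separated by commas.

A, B, C, D, E, F, G, H, I, J, K, L, M, N, O, P, Q, R, S, T, U, V, W

Tracing U: it sits inside ((T,K),U).
Tracing R: it sits inside (R,G).
The smallest clade enclosing both is the whole tree (their MRCA is the root), so the answer is all 23 tips in alphabetical order.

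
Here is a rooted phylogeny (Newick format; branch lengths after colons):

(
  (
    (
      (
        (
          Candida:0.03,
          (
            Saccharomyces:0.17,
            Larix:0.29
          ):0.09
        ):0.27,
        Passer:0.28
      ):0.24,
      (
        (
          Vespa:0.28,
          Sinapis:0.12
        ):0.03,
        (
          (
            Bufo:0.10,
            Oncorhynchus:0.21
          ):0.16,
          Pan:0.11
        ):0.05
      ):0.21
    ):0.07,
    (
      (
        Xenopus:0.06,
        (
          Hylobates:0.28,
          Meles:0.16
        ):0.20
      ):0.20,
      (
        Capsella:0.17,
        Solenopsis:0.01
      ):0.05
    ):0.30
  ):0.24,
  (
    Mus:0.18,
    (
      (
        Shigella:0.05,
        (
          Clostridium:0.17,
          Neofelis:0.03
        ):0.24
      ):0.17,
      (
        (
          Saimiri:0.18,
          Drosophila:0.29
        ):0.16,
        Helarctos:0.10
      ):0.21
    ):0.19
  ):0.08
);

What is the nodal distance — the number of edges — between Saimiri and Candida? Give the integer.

10

The MRCA of Saimiri and Candida is the root of the tree.
From Saimiri up to that node: 5 branches. From Candida up to the same node: 5 branches. Total: 5 + 5 = 10.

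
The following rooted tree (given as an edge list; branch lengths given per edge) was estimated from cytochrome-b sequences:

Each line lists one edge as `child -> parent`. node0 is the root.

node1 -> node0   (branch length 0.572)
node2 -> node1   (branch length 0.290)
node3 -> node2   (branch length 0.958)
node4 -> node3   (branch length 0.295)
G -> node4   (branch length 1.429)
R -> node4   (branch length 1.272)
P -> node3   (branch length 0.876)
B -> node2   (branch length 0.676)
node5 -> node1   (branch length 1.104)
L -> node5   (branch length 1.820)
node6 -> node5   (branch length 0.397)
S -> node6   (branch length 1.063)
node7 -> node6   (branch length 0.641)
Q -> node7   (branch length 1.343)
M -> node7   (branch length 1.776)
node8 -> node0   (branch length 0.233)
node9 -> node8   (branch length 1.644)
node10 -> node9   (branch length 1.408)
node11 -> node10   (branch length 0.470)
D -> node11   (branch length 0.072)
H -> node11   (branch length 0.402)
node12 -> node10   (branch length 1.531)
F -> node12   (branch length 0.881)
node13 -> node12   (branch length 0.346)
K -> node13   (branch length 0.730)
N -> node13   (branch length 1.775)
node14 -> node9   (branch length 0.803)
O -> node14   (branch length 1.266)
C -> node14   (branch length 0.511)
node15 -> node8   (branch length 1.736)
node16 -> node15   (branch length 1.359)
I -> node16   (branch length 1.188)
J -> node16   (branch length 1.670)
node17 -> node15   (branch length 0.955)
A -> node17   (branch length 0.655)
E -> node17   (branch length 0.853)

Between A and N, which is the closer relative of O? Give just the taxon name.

N

The MRCA of O and N subtends (((D,H),(F,(K,N))),(O,C)) (7 taxa).
The MRCA of O and A subtends ((((D,H),(F,(K,N))),(O,C)),((I,J),(A,E))) (11 taxa).
The first is nested inside the second, so O shares a more recent common ancestor with N.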